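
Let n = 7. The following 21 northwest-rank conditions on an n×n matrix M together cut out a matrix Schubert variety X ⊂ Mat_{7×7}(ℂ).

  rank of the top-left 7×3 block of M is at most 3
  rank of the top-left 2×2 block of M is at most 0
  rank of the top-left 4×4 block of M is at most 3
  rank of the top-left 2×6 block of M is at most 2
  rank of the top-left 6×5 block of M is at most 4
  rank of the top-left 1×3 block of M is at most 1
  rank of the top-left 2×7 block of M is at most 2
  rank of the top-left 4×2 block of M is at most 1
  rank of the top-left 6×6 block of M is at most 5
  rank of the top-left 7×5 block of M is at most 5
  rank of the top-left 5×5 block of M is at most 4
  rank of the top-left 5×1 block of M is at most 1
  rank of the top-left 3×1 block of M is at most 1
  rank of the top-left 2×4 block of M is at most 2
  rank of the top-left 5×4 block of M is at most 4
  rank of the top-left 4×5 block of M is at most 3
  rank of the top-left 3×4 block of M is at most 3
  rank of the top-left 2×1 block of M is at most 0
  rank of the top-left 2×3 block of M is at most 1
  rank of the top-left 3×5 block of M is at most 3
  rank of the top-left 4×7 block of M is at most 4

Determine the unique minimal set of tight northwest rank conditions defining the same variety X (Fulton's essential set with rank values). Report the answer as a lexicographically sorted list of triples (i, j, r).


Recovering R(i,j) via the rank-extension bound from the 21 conditions:

  0 0 1 1 1 1 1
  0 0 1 2 2 2 2
  1 1 2 3 3 3 3
  1 1 2 3 3 4 4
  1 2 3 4 4 5 5
  1 2 3 4 4 5 6
  1 2 3 4 5 6 7

reading off 1-entries of Δ²R: w = (3, 4, 1, 6, 2, 7, 5).

Fulton essential set (4 of the 7 Rothe cells):

[(2, 2, 0), (4, 2, 1), (4, 5, 3), (6, 5, 4)]


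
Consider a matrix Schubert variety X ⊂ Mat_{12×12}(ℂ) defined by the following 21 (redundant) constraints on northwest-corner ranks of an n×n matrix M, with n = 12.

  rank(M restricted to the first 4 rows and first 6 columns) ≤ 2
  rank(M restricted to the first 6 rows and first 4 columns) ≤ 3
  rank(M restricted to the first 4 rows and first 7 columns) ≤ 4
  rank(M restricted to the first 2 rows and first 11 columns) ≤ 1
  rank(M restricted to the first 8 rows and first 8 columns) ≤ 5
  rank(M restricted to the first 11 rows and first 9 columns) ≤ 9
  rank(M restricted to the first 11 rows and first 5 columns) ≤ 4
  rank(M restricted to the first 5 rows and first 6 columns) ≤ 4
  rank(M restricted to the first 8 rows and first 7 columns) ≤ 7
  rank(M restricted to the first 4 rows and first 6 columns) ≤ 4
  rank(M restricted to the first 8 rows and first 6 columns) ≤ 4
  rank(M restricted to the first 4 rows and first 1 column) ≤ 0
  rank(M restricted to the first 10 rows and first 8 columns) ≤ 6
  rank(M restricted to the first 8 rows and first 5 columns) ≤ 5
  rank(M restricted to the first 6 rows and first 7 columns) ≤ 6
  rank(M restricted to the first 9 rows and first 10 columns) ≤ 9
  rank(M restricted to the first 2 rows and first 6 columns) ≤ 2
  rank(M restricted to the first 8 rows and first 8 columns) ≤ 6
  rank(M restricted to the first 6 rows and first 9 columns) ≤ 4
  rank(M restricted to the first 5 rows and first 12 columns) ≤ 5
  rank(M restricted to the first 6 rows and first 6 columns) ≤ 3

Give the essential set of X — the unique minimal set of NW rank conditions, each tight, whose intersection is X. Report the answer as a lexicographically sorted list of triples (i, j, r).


Recovering R(i,j) via the rank-extension bound from the 21 conditions:

  row 1: 0  1  1  1  1  1  1  1  1  1  1  1
  row 2: 0  1  1  1  1  1  1  1  1  1  1  2
  row 3: 0  1  2  2  2  2  2  2  2  2  2  3
  row 4: 0  1  2  2  2  2  3  3  3  3  3  4
  row 5: 1  2  3  3  3  3  4  4  4  4  4  5
  row 6: 1  2  3  3  3  3  4  4  4  5  5  6
  row 7: 1  2  3  4  4  4  5  5  5  6  6  7
  row 8: 1  2  3  4  4  4  5  5  6  7  7  8
  row 9: 1  2  3  4  4  5  6  6  7  8  8  9
  row 10: 1  2  3  4  4  5  6  6  7  8  9  10
  row 11: 1  2  3  4  4  5  6  7  8  9  10  11
  row 12: 1  2  3  4  5  6  7  8  9  10  11  12

second differences of R give the permutation w = (2, 12, 3, 7, 1, 10, 4, 9, 6, 11, 8, 5).

ℓ(w)=28; the 9 essential cells (i,j,r):

[(2, 11, 1), (4, 1, 0), (4, 6, 2), (6, 6, 3), (6, 9, 4), (8, 6, 4), (8, 8, 5), (10, 8, 6), (11, 5, 4)]


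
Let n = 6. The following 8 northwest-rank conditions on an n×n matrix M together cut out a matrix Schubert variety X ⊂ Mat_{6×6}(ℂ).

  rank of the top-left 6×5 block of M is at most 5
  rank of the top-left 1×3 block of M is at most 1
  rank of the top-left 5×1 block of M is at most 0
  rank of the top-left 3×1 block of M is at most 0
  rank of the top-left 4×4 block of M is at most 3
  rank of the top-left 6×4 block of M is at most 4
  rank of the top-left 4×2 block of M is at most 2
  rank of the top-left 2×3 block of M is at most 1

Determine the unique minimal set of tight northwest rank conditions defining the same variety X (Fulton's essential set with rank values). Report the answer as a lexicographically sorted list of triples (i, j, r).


Reconstructing r_w from the 8 given conditions:

  i=1: 0 1 1 1 1 1
  i=2: 0 1 1 2 2 2
  i=3: 0 1 2 3 3 3
  i=4: 0 1 2 3 4 4
  i=5: 0 1 2 3 4 5
  i=6: 1 2 3 4 5 6

giving w = (2, 4, 3, 5, 6, 1) via Δ²R.

ℓ(w)=6; the 2 essential cells (i,j,r):

[(2, 3, 1), (5, 1, 0)]


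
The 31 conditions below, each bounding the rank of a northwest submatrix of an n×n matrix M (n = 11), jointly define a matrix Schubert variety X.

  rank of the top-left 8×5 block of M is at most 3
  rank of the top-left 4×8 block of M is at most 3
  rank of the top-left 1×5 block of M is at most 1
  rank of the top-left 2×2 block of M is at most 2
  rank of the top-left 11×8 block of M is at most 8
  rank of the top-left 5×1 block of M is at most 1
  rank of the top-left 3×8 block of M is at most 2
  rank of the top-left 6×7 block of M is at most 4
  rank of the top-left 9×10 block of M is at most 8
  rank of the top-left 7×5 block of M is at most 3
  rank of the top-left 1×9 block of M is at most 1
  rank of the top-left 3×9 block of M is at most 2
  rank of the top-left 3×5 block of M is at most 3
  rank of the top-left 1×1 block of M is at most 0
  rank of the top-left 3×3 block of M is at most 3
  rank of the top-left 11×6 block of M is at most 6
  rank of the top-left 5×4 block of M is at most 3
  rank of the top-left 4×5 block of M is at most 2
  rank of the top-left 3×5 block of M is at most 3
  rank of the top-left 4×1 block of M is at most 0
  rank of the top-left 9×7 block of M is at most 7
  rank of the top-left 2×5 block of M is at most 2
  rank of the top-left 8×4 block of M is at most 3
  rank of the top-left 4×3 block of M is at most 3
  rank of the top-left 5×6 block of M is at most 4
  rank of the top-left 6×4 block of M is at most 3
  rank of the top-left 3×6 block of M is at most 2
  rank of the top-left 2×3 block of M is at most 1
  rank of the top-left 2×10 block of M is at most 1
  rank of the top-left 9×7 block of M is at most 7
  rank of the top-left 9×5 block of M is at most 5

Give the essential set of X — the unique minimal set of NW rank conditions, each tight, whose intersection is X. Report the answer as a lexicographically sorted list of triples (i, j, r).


Propagating the 31 rank bounds to every northwest block:

  R[1]: 0 | 1 | 1 | 1 | 1 | 1 | 1 | 1 | 1 | 1 | 1
  R[2]: 0 | 1 | 1 | 1 | 1 | 1 | 1 | 1 | 1 | 1 | 2
  R[3]: 0 | 1 | 2 | 2 | 2 | 2 | 2 | 2 | 2 | 2 | 3
  R[4]: 0 | 1 | 2 | 2 | 2 | 3 | 3 | 3 | 3 | 3 | 4
  R[5]: 1 | 2 | 3 | 3 | 3 | 4 | 4 | 4 | 4 | 4 | 5
  R[6]: 1 | 2 | 3 | 3 | 3 | 4 | 4 | 5 | 5 | 5 | 6
  R[7]: 1 | 2 | 3 | 3 | 3 | 4 | 5 | 6 | 6 | 6 | 7
  R[8]: 1 | 2 | 3 | 3 | 3 | 4 | 5 | 6 | 7 | 7 | 8
  R[9]: 1 | 2 | 3 | 4 | 4 | 5 | 6 | 7 | 8 | 8 | 9
  R[10]: 1 | 2 | 3 | 4 | 5 | 6 | 7 | 8 | 9 | 9 | 10
  R[11]: 1 | 2 | 3 | 4 | 5 | 6 | 7 | 8 | 9 | 10 | 11

reading off 1-entries of Δ²R: w = (2, 11, 3, 6, 1, 8, 7, 9, 4, 5, 10).

Rothe diagram D(w) (21 cells), 5 SE-corners (essential conditions):

[(2, 10, 1), (4, 1, 0), (4, 5, 2), (6, 7, 4), (8, 5, 3)]


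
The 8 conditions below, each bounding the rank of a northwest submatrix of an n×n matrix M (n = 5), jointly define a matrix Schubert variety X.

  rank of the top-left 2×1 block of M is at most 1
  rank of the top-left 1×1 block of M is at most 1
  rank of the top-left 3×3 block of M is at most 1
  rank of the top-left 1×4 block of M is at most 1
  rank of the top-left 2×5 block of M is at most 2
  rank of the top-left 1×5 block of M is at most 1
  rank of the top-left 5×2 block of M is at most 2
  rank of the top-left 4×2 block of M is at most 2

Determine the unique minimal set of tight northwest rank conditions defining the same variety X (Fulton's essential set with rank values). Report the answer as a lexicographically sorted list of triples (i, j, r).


Computing R[i][j] = min implied NW-rank bound (n=5, 8 conditions):

  R[1]: 1 1 1 1 1
  R[2]: 1 1 1 2 2
  R[3]: 1 1 1 2 3
  R[4]: 1 2 2 3 4
  R[5]: 1 2 3 4 5

reading off 1-entries of Δ²R: w = (1, 4, 5, 2, 3).

1 SE-corner of the 4-cell Rothe diagram gives Ess(w):

[(3, 3, 1)]


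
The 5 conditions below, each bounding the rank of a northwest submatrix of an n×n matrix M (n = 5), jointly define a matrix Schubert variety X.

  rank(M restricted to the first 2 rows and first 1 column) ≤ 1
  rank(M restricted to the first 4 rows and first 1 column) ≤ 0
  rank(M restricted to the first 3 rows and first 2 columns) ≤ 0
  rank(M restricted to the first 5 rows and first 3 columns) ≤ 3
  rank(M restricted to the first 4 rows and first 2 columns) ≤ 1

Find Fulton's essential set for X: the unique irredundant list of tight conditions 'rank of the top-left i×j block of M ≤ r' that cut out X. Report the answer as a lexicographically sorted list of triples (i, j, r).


Propagating the 5 rank bounds to every northwest block:

  0  0  1  1  1
  0  0  1  2  2
  0  0  1  2  3
  0  1  2  3  4
  1  2  3  4  5

reading off 1-entries of Δ²R: w = (3, 4, 5, 2, 1).

Rothe diagram D(w) (7 cells), 2 SE-corners (essential conditions):

[(3, 2, 0), (4, 1, 0)]


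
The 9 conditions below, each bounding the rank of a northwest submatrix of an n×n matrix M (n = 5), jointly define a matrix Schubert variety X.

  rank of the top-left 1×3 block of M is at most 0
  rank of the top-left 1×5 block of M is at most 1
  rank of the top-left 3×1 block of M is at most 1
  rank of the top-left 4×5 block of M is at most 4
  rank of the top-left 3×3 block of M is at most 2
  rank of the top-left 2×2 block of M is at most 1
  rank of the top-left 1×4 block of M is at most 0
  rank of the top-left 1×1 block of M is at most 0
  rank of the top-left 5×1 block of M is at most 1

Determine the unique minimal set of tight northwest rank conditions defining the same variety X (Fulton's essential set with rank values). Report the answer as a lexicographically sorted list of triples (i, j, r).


Propagating the 9 rank bounds to every northwest block:

  row 1: 0 0 0 0 1
  row 2: 1 1 1 1 2
  row 3: 1 2 2 2 3
  row 4: 1 2 3 3 4
  row 5: 1 2 3 4 5

second differences of R give the permutation w = (5, 1, 2, 3, 4).

D(w) has 4 cells with 1 SE-corner; essential set:

[(1, 4, 0)]


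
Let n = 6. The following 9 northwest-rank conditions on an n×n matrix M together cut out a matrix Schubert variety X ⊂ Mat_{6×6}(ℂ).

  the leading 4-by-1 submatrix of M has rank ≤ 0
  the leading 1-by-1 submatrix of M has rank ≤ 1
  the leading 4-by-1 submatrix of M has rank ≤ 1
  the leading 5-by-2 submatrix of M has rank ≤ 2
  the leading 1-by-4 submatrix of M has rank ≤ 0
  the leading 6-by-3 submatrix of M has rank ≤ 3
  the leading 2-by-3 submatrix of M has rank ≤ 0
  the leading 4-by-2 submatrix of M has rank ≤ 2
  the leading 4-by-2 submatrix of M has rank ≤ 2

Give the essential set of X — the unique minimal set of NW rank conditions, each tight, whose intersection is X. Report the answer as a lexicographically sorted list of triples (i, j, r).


Computing R[i][j] = min implied NW-rank bound (n=6, 9 conditions):

  0 0 0 0 1 1
  0 0 0 1 2 2
  0 1 1 2 3 3
  0 1 2 3 4 4
  1 2 3 4 5 5
  1 2 3 4 5 6

giving w = (5, 4, 2, 3, 1, 6) via Δ²R.

3 SE-corners of the 9-cell Rothe diagram give Ess(w):

[(1, 4, 0), (2, 3, 0), (4, 1, 0)]


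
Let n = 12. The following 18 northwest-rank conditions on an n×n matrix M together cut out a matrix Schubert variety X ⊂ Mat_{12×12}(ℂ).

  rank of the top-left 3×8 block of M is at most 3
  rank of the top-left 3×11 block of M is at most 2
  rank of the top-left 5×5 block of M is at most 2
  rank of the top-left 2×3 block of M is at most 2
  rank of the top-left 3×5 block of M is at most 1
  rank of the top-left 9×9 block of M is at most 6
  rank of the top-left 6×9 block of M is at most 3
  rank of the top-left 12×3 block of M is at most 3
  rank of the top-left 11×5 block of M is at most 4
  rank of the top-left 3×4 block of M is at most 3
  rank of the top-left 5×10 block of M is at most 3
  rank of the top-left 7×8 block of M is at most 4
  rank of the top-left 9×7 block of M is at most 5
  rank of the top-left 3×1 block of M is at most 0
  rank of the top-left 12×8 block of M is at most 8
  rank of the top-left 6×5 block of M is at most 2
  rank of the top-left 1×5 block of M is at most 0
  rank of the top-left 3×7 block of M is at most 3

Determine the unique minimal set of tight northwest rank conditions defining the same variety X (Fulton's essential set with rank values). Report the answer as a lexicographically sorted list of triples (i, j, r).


Recovering R(i,j) via the rank-extension bound from the 18 conditions:

  row 1: 0 0 0 0 0 1 1 1 1 1 1 1
  row 2: 0 1 1 1 1 2 2 2 2 2 2 2
  row 3: 0 1 1 1 1 2 2 2 2 2 2 3
  row 4: 1 2 2 2 2 3 3 3 3 3 3 4
  row 5: 1 2 2 2 2 3 3 3 3 3 4 5
  row 6: 1 2 2 2 2 3 3 3 3 4 5 6
  row 7: 1 2 3 3 3 4 4 4 4 5 6 7
  row 8: 1 2 3 4 4 5 5 5 5 6 7 8
  row 9: 1 2 3 4 4 5 5 6 6 7 8 9
  row 10: 1 2 3 4 4 5 6 7 7 8 9 10
  row 11: 1 2 3 4 4 5 6 7 8 9 10 11
  row 12: 1 2 3 4 5 6 7 8 9 10 11 12

giving w = (6, 2, 12, 1, 11, 10, 3, 4, 8, 7, 9, 5) via Δ²R.

Rothe diagram D(w) (32 cells), 9 SE-corners (essential conditions):

[(1, 5, 0), (3, 1, 0), (3, 5, 1), (3, 11, 2), (5, 10, 3), (6, 5, 2), (6, 9, 3), (9, 7, 5), (11, 5, 4)]


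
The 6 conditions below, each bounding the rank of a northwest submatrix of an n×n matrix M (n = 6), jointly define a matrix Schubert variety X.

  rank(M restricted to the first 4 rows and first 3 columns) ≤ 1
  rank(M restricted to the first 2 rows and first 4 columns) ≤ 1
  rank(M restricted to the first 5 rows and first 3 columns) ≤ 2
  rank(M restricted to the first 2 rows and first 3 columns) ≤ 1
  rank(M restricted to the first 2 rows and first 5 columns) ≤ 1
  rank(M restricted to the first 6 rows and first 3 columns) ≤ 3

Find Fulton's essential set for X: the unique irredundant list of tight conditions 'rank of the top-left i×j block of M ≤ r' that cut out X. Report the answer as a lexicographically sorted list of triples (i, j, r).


Reconstructing r_w from the 6 given conditions:

  row 1: 1  1  1  1  1  1
  row 2: 1  1  1  1  1  2
  row 3: 1  1  1  2  2  3
  row 4: 1  1  1  2  3  4
  row 5: 1  2  2  3  4  5
  row 6: 1  2  3  4  5  6

second differences of R give the permutation w = (1, 6, 4, 5, 2, 3).

Rothe diagram D(w) (8 cells), 2 SE-corners (essential conditions):

[(2, 5, 1), (4, 3, 1)]


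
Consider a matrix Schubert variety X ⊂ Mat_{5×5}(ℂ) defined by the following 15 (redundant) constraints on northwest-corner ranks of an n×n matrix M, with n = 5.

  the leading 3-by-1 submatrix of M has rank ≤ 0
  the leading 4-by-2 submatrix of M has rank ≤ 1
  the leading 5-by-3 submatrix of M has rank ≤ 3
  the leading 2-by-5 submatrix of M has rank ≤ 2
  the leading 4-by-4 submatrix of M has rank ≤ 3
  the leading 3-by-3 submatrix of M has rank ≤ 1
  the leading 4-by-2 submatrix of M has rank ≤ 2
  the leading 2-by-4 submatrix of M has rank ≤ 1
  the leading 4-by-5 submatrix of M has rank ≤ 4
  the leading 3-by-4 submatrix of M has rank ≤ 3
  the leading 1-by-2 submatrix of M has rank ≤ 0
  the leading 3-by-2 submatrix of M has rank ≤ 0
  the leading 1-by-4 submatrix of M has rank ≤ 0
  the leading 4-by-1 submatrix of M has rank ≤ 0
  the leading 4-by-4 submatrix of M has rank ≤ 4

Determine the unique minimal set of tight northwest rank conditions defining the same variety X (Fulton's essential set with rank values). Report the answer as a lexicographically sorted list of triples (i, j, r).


The tightest implied rank at each (i,j), from the 15 conditions:

  R[1]: 0 | 0 | 0 | 0 | 1
  R[2]: 0 | 0 | 1 | 1 | 2
  R[3]: 0 | 0 | 1 | 2 | 3
  R[4]: 0 | 1 | 2 | 3 | 4
  R[5]: 1 | 2 | 3 | 4 | 5

hence w(1..5) = (5, 3, 4, 2, 1).

|D(w)|=9, |Ess(w)|=3:

[(1, 4, 0), (3, 2, 0), (4, 1, 0)]


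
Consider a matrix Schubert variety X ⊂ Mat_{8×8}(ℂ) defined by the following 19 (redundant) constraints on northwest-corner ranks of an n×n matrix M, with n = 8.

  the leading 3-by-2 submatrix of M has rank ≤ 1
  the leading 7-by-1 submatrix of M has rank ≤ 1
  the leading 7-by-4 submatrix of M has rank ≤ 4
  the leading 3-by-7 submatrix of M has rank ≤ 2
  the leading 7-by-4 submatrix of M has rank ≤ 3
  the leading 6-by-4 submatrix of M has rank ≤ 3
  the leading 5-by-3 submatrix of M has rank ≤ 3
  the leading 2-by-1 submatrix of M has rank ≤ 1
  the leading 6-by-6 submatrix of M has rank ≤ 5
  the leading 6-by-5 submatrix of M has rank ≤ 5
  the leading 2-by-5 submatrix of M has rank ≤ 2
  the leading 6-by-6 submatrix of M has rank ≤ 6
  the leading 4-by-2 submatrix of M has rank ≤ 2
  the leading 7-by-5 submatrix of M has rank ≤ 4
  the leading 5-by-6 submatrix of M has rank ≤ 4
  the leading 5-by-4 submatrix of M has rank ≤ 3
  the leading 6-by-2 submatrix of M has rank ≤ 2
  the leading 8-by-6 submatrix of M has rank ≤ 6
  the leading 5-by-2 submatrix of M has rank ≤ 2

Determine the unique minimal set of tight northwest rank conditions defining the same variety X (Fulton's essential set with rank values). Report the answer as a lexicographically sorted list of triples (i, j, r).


Reconstructing r_w from the 19 given conditions:

  i=1: 1 1 1 1 1 1 1 1
  i=2: 1 1 2 2 2 2 2 2
  i=3: 1 1 2 2 2 2 2 3
  i=4: 1 2 3 3 3 3 3 4
  i=5: 1 2 3 3 4 4 4 5
  i=6: 1 2 3 3 4 5 5 6
  i=7: 1 2 3 3 4 5 6 7
  i=8: 1 2 3 4 5 6 7 8

hence w(1..8) = (1, 3, 8, 2, 5, 6, 7, 4).

|D(w)|=9, |Ess(w)|=3:

[(3, 2, 1), (3, 7, 2), (7, 4, 3)]


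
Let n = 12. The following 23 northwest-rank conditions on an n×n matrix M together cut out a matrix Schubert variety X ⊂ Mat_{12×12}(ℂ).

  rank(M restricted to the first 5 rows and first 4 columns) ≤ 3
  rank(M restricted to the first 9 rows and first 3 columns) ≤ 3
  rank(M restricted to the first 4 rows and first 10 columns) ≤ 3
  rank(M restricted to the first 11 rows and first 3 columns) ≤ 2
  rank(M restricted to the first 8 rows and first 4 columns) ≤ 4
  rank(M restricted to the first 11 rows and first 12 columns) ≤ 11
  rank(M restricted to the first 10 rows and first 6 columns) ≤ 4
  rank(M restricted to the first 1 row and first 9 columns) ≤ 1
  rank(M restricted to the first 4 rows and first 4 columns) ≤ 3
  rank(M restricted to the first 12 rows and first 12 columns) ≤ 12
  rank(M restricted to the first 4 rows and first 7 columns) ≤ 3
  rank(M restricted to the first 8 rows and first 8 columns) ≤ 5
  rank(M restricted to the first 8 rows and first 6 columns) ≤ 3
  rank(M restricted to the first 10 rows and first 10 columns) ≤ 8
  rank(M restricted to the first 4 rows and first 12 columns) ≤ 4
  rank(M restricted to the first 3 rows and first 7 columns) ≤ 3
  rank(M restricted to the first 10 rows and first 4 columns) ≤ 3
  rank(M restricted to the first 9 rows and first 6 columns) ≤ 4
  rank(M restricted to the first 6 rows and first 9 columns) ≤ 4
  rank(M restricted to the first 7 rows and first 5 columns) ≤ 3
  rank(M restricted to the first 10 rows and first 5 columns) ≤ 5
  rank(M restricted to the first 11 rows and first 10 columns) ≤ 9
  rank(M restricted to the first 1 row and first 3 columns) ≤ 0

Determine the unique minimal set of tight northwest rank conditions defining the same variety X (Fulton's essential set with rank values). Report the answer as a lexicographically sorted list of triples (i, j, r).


Computing R[i][j] = min implied NW-rank bound (n=12, 23 conditions):

  0 | 0 | 0 | 1 | 1 | 1 | 1 | 1 | 1 | 1 | 1 | 1
  1 | 1 | 1 | 2 | 2 | 2 | 2 | 2 | 2 | 2 | 2 | 2
  1 | 2 | 2 | 3 | 3 | 3 | 3 | 3 | 3 | 3 | 3 | 3
  1 | 2 | 2 | 3 | 3 | 3 | 3 | 3 | 3 | 3 | 4 | 4
  1 | 2 | 2 | 3 | 3 | 3 | 4 | 4 | 4 | 4 | 5 | 5
  1 | 2 | 2 | 3 | 3 | 3 | 4 | 4 | 4 | 5 | 6 | 6
  1 | 2 | 2 | 3 | 3 | 3 | 4 | 5 | 5 | 6 | 7 | 7
  1 | 2 | 2 | 3 | 3 | 3 | 4 | 5 | 6 | 7 | 8 | 8
  1 | 2 | 2 | 3 | 4 | 4 | 5 | 6 | 7 | 8 | 9 | 9
  1 | 2 | 2 | 3 | 4 | 4 | 5 | 6 | 7 | 8 | 9 | 10
  1 | 2 | 2 | 3 | 4 | 5 | 6 | 7 | 8 | 9 | 10 | 11
  1 | 2 | 3 | 4 | 5 | 6 | 7 | 8 | 9 | 10 | 11 | 12

second differences of R give the permutation w = (4, 1, 2, 11, 7, 10, 8, 9, 5, 12, 6, 3).

Rothe diagram D(w) (28 cells), 6 SE-corners (essential conditions):

[(1, 3, 0), (4, 10, 3), (6, 9, 4), (8, 6, 3), (10, 6, 4), (11, 3, 2)]


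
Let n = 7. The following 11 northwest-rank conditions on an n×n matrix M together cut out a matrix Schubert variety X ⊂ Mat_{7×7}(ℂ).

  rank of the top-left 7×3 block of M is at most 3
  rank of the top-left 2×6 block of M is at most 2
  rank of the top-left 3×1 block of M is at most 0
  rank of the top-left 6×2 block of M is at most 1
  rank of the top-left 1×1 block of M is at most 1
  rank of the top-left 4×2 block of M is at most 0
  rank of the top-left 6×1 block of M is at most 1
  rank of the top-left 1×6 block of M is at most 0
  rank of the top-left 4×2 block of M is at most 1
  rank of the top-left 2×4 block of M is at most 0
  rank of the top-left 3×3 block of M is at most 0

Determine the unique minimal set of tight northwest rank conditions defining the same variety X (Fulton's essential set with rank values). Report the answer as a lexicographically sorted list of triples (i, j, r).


The tightest implied rank at each (i,j), from the 11 conditions:

  i=1: 0 0 0 0 0 0 1
  i=2: 0 0 0 0 1 1 2
  i=3: 0 0 0 1 2 2 3
  i=4: 0 0 1 2 3 3 4
  i=5: 1 1 2 3 4 4 5
  i=6: 1 1 2 3 4 5 6
  i=7: 1 2 3 4 5 6 7

second differences of R give the permutation w = (7, 5, 4, 3, 1, 6, 2).

Fulton essential set (5 of the 16 Rothe cells):

[(1, 6, 0), (2, 4, 0), (3, 3, 0), (4, 2, 0), (6, 2, 1)]


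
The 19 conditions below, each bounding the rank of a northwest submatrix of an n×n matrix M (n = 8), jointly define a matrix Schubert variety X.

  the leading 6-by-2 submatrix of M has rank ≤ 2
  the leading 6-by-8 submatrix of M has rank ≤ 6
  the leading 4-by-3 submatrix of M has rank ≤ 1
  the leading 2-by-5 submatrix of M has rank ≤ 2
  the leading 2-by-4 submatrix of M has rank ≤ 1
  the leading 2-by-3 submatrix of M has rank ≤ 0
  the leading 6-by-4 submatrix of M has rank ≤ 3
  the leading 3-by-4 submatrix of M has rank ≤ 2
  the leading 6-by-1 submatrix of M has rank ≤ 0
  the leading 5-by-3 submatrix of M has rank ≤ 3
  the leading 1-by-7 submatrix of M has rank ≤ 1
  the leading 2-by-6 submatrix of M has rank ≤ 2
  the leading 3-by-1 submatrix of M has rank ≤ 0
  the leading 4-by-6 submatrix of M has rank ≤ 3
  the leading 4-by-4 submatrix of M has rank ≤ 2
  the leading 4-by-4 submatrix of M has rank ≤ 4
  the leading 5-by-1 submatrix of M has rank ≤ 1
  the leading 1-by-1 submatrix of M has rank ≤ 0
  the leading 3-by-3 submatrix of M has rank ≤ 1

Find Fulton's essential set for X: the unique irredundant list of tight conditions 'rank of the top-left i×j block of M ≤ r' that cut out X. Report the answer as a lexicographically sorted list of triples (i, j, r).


Recovering R(i,j) via the rank-extension bound from the 19 conditions:

  row 1: 0, 0, 0, 1, 1, 1, 1, 1
  row 2: 0, 0, 0, 1, 2, 2, 2, 2
  row 3: 0, 1, 1, 2, 3, 3, 3, 3
  row 4: 0, 1, 1, 2, 3, 3, 4, 4
  row 5: 0, 1, 2, 3, 4, 4, 5, 5
  row 6: 0, 1, 2, 3, 4, 5, 6, 6
  row 7: 1, 2, 3, 4, 5, 6, 7, 7
  row 8: 1, 2, 3, 4, 5, 6, 7, 8

hence w(1..8) = (4, 5, 2, 7, 3, 6, 1, 8).

|D(w)|=12, |Ess(w)|=4:

[(2, 3, 0), (4, 3, 1), (4, 6, 3), (6, 1, 0)]


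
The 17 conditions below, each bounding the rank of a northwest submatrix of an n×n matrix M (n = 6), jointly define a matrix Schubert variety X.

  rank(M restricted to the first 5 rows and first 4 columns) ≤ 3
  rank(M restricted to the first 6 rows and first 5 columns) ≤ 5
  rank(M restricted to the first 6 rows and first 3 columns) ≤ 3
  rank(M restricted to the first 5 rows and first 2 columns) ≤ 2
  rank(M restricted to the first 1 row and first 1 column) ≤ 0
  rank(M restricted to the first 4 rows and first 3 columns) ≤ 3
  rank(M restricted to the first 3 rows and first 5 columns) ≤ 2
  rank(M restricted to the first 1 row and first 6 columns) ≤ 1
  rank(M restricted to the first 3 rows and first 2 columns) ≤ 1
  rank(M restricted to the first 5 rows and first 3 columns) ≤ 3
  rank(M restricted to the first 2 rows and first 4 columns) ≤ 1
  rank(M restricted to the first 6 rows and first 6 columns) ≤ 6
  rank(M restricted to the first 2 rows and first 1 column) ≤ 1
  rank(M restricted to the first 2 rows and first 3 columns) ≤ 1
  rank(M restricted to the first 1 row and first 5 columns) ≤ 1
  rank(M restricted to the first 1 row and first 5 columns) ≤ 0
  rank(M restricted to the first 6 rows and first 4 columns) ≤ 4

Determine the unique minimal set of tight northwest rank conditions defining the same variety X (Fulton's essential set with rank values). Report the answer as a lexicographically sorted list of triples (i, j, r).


Rank table r_w(6×6) implied by the 17 constraints:

  i=1: 0, 0, 0, 0, 0, 1
  i=2: 1, 1, 1, 1, 1, 2
  i=3: 1, 1, 2, 2, 2, 3
  i=4: 1, 2, 3, 3, 3, 4
  i=5: 1, 2, 3, 3, 4, 5
  i=6: 1, 2, 3, 4, 5, 6

giving w = (6, 1, 3, 2, 5, 4) via Δ²R.

3 SE-corners of the 7-cell Rothe diagram give Ess(w):

[(1, 5, 0), (3, 2, 1), (5, 4, 3)]


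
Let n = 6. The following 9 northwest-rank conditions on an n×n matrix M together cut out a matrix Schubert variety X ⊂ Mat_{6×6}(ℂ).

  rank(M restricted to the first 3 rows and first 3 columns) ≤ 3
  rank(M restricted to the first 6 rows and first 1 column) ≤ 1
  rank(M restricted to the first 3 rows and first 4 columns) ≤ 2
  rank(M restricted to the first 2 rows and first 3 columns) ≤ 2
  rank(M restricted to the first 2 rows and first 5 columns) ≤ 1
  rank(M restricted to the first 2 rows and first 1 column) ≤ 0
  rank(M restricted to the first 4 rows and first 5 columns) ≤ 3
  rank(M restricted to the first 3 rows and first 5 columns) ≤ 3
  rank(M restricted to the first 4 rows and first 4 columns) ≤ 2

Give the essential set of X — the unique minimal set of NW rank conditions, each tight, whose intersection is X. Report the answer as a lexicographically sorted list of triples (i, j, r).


Propagating the 9 rank bounds to every northwest block:

  R[1]: 0 | 1 | 1 | 1 | 1 | 1
  R[2]: 0 | 1 | 1 | 1 | 1 | 2
  R[3]: 1 | 2 | 2 | 2 | 2 | 3
  R[4]: 1 | 2 | 2 | 2 | 3 | 4
  R[5]: 1 | 2 | 3 | 3 | 4 | 5
  R[6]: 1 | 2 | 3 | 4 | 5 | 6

hence w(1..6) = (2, 6, 1, 5, 3, 4).

Fulton essential set (3 of the 7 Rothe cells):

[(2, 1, 0), (2, 5, 1), (4, 4, 2)]


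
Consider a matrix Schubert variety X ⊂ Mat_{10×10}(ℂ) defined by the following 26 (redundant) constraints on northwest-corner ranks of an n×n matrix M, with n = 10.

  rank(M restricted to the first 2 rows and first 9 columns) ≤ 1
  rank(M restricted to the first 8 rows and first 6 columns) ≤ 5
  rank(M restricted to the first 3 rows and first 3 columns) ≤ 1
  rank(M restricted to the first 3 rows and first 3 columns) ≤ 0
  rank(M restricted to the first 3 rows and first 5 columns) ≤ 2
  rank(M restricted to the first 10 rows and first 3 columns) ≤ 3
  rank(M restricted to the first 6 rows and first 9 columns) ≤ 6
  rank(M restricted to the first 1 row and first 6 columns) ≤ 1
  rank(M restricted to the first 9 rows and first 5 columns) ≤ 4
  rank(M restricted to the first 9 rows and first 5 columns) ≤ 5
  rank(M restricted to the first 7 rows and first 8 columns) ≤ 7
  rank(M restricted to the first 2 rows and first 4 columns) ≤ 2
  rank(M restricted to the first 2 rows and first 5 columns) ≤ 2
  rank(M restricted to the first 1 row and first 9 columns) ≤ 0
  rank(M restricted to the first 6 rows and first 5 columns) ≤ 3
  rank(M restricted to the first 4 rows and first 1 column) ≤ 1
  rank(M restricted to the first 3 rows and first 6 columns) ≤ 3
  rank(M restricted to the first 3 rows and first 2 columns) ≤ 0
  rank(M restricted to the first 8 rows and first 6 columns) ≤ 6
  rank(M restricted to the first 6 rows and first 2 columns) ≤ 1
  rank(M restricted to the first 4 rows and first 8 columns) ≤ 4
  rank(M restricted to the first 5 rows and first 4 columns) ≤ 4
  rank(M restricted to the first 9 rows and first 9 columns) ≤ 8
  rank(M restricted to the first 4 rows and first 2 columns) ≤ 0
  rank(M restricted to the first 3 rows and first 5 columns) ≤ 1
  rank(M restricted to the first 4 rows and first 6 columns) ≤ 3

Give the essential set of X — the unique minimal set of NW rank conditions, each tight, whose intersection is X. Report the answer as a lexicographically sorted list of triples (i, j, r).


Recovering R(i,j) via the rank-extension bound from the 26 conditions:

  i=1: 0 0 0 0 0 0 0 0 0 1
  i=2: 0 0 0 1 1 1 1 1 1 2
  i=3: 0 0 0 1 1 2 2 2 2 3
  i=4: 0 0 1 2 2 3 3 3 3 4
  i=5: 1 1 2 3 3 4 4 4 4 5
  i=6: 1 1 2 3 3 4 5 5 5 6
  i=7: 1 2 3 4 4 5 6 6 6 7
  i=8: 1 2 3 4 4 5 6 7 7 8
  i=9: 1 2 3 4 4 5 6 7 8 9
  i=10: 1 2 3 4 5 6 7 8 9 10

hence w(1..10) = (10, 4, 6, 3, 1, 7, 2, 8, 9, 5).

Fulton essential set (7 of the 22 Rothe cells):

[(1, 9, 0), (3, 3, 0), (3, 5, 1), (4, 2, 0), (6, 2, 1), (6, 5, 3), (9, 5, 4)]


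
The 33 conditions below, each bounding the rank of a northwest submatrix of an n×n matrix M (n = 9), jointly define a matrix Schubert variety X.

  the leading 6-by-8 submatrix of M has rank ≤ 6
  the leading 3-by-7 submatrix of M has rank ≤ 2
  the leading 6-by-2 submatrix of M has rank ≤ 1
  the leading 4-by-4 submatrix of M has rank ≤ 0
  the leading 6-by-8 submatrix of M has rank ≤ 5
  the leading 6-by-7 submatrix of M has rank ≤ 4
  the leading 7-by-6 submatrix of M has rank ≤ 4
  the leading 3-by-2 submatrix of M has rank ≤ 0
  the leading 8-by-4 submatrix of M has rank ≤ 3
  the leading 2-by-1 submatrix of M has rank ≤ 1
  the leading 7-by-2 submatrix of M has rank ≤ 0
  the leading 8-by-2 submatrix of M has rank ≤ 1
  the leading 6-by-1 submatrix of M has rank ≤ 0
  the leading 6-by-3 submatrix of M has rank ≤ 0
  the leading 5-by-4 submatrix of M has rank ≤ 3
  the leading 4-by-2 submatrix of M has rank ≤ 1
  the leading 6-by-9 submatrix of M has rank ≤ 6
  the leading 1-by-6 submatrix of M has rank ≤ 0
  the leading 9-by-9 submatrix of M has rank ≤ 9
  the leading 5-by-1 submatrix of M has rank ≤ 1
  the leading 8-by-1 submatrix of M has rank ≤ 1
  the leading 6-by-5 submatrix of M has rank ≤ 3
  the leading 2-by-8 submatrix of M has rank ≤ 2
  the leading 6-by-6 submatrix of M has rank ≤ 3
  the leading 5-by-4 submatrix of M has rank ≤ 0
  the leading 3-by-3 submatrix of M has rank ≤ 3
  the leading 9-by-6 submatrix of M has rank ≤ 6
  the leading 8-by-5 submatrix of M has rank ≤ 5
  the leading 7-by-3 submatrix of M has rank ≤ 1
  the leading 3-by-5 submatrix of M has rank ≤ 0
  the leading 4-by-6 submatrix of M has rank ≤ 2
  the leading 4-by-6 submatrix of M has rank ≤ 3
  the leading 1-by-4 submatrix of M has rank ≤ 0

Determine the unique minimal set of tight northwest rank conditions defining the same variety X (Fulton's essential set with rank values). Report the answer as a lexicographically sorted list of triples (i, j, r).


Computing R[i][j] = min implied NW-rank bound (n=9, 33 conditions):

  0 0 0 0 0 0 1 1 1
  0 0 0 0 0 1 2 2 2
  0 0 0 0 0 1 2 3 3
  0 0 0 0 1 2 3 4 4
  0 0 0 0 1 2 3 4 5
  0 0 0 1 2 3 4 5 6
  0 0 1 2 3 4 5 6 7
  1 1 2 3 4 5 6 7 8
  1 2 3 4 5 6 7 8 9

the unique w with this rank table is (7, 6, 8, 5, 9, 4, 3, 1, 2).

Rothe diagram D(w) (29 cells), 5 SE-corners (essential conditions):

[(1, 6, 0), (3, 5, 0), (5, 4, 0), (6, 3, 0), (7, 2, 0)]


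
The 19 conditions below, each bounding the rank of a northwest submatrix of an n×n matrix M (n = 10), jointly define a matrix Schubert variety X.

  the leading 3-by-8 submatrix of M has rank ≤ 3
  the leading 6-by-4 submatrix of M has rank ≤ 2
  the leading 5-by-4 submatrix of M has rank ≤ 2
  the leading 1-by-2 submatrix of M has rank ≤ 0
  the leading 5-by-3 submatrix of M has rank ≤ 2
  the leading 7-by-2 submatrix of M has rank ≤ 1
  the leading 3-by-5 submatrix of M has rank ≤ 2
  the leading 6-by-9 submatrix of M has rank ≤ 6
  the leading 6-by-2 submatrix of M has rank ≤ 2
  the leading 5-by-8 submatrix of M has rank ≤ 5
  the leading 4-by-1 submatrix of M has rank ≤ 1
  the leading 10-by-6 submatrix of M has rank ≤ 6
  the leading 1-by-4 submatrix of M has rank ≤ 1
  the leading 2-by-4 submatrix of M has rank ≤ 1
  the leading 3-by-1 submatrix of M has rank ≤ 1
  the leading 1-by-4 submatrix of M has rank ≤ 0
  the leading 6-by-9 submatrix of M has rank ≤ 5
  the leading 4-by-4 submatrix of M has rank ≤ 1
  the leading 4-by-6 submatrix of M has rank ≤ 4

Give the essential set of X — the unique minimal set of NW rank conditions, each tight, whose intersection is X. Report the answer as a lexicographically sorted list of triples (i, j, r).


Computing R[i][j] = min implied NW-rank bound (n=10, 19 conditions):

  R[1]: 0, 0, 0, 0, 1, 1, 1, 1, 1, 1
  R[2]: 1, 1, 1, 1, 2, 2, 2, 2, 2, 2
  R[3]: 1, 1, 1, 1, 2, 3, 3, 3, 3, 3
  R[4]: 1, 1, 1, 1, 2, 3, 4, 4, 4, 4
  R[5]: 1, 1, 2, 2, 3, 4, 5, 5, 5, 5
  R[6]: 1, 1, 2, 2, 3, 4, 5, 5, 5, 6
  R[7]: 1, 1, 2, 3, 4, 5, 6, 6, 6, 7
  R[8]: 1, 2, 3, 4, 5, 6, 7, 7, 7, 8
  R[9]: 1, 2, 3, 4, 5, 6, 7, 8, 8, 9
  R[10]: 1, 2, 3, 4, 5, 6, 7, 8, 9, 10

hence w(1..10) = (5, 1, 6, 7, 3, 10, 4, 2, 8, 9).

D(w) has 16 cells with 5 SE-corners; essential set:

[(1, 4, 0), (4, 4, 1), (6, 4, 2), (6, 9, 5), (7, 2, 1)]


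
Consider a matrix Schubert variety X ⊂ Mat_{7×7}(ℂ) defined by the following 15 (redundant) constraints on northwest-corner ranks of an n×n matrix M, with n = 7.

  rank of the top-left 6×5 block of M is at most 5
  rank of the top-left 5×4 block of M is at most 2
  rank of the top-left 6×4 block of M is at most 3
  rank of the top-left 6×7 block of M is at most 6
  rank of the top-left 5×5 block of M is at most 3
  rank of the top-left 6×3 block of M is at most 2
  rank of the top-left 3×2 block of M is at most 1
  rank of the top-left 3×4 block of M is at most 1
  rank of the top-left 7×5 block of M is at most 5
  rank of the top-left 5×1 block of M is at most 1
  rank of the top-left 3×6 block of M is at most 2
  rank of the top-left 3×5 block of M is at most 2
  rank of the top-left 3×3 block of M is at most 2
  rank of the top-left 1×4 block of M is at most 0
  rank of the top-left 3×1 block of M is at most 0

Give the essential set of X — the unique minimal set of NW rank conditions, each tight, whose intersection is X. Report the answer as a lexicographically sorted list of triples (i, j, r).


The tightest implied rank at each (i,j), from the 15 conditions:

  0  0  0  0  1  1  1
  0  1  1  1  2  2  2
  0  1  1  1  2  2  3
  1  2  2  2  3  3  4
  1  2  2  2  3  4  5
  1  2  2  3  4  5  6
  1  2  3  4  5  6  7

hence w(1..7) = (5, 2, 7, 1, 6, 4, 3).

Fulton essential set (6 of the 12 Rothe cells):

[(1, 4, 0), (3, 1, 0), (3, 4, 1), (3, 6, 2), (5, 4, 2), (6, 3, 2)]


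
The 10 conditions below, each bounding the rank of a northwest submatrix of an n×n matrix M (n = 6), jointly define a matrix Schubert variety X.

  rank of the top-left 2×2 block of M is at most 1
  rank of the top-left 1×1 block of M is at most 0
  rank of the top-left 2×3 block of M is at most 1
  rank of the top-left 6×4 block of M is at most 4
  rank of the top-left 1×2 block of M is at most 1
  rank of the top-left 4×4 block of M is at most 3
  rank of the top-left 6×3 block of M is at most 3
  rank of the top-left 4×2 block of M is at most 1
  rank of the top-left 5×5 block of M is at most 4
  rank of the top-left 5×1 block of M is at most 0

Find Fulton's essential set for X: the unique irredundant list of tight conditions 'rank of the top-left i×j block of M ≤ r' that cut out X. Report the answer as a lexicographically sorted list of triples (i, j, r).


Rank table r_w(6×6) implied by the 10 constraints:

  0 1 1 1 1 1
  0 1 1 2 2 2
  0 1 2 3 3 3
  0 1 2 3 4 4
  0 1 2 3 4 5
  1 2 3 4 5 6

the unique w with this rank table is (2, 4, 3, 5, 6, 1).

|D(w)|=6, |Ess(w)|=2:

[(2, 3, 1), (5, 1, 0)]


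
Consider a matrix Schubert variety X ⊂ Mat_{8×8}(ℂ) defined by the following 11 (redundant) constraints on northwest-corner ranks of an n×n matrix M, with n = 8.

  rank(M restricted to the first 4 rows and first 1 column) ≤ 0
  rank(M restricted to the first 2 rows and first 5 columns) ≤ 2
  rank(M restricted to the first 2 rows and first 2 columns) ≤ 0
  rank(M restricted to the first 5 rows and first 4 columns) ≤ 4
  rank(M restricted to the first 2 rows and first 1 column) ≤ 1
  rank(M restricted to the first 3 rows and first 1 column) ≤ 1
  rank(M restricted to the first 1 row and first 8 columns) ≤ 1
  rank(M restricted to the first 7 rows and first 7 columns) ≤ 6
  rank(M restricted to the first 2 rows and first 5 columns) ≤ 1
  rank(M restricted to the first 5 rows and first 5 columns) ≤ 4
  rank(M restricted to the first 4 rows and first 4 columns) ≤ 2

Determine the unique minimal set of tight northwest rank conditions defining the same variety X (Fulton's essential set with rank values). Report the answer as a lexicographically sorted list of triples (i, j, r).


Computing R[i][j] = min implied NW-rank bound (n=8, 11 conditions):

  row 1: 0 0 1 1 1 1 1 1
  row 2: 0 0 1 1 1 2 2 2
  row 3: 0 1 2 2 2 3 3 3
  row 4: 0 1 2 2 3 4 4 4
  row 5: 1 2 3 3 4 5 5 5
  row 6: 1 2 3 4 5 6 6 6
  row 7: 1 2 3 4 5 6 6 7
  row 8: 1 2 3 4 5 6 7 8

reading off 1-entries of Δ²R: w = (3, 6, 2, 5, 1, 4, 8, 7).

D(w) has 10 cells with 5 SE-corners; essential set:

[(2, 2, 0), (2, 5, 1), (4, 1, 0), (4, 4, 2), (7, 7, 6)]


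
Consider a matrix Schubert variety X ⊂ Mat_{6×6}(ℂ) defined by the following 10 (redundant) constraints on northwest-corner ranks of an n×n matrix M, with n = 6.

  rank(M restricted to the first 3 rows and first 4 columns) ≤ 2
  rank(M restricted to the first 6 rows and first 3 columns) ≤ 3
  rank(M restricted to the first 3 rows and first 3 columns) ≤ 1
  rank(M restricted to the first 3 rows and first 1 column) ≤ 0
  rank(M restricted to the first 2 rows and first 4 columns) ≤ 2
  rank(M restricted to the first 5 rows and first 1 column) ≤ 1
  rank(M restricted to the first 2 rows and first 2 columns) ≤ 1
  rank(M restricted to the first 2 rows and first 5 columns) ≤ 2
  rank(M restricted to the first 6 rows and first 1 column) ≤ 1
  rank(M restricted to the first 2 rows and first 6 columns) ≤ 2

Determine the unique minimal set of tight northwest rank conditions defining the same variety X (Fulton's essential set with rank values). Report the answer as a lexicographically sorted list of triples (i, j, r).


Propagating the 10 rank bounds to every northwest block:

  i=1: 0 | 1 | 1 | 1 | 1 | 1
  i=2: 0 | 1 | 1 | 2 | 2 | 2
  i=3: 0 | 1 | 1 | 2 | 3 | 3
  i=4: 1 | 2 | 2 | 3 | 4 | 4
  i=5: 1 | 2 | 3 | 4 | 5 | 5
  i=6: 1 | 2 | 3 | 4 | 5 | 6

so w = (2, 4, 5, 1, 3, 6).

|D(w)|=5, |Ess(w)|=2:

[(3, 1, 0), (3, 3, 1)]


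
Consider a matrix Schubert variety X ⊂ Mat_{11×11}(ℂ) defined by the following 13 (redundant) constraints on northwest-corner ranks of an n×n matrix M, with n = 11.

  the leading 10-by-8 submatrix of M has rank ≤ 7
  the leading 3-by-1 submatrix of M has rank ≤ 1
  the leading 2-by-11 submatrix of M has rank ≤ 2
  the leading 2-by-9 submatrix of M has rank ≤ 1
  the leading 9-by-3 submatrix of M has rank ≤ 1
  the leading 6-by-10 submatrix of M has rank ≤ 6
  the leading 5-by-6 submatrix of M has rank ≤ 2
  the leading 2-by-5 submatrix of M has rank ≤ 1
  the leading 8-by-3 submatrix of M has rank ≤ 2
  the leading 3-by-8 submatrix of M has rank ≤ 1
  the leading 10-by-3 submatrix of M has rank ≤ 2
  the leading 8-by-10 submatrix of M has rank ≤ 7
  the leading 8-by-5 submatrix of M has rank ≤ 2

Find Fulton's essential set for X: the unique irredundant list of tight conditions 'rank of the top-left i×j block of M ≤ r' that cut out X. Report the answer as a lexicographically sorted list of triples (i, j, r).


Rank table r_w(11×11) implied by the 13 constraints:

  row 1: 1 1 1 1 1 1 1 1 1 1 1
  row 2: 1 1 1 1 1 1 1 1 1 2 2
  row 3: 1 1 1 1 1 1 1 1 2 3 3
  row 4: 1 1 1 2 2 2 2 2 3 4 4
  row 5: 1 1 1 2 2 2 3 3 4 5 5
  row 6: 1 1 1 2 2 3 4 4 5 6 6
  row 7: 1 1 1 2 2 3 4 5 6 7 7
  row 8: 1 1 1 2 2 3 4 5 6 7 8
  row 9: 1 1 1 2 3 4 5 6 7 8 9
  row 10: 1 2 2 3 4 5 6 7 8 9 10
  row 11: 1 2 3 4 5 6 7 8 9 10 11

so w = (1, 10, 9, 4, 7, 6, 8, 11, 5, 2, 3).

ℓ(w)=32; the 5 essential cells (i,j,r):

[(2, 9, 1), (3, 8, 1), (5, 6, 2), (8, 5, 2), (9, 3, 1)]
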